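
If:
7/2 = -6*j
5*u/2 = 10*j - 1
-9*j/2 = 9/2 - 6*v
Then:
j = -7/12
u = -41/15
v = 5/16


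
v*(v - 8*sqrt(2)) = v^2 - 8*sqrt(2)*v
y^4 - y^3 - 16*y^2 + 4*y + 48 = (y - 4)*(y - 2)*(y + 2)*(y + 3)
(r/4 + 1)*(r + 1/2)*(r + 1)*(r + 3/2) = r^4/4 + 7*r^3/4 + 59*r^2/16 + 47*r/16 + 3/4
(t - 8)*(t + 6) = t^2 - 2*t - 48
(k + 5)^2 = k^2 + 10*k + 25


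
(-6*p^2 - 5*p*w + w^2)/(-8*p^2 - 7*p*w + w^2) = (6*p - w)/(8*p - w)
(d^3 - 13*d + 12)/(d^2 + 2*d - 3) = (d^2 + d - 12)/(d + 3)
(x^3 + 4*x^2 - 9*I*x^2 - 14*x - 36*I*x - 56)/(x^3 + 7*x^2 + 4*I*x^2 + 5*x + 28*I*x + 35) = (x^3 + x^2*(4 - 9*I) + x*(-14 - 36*I) - 56)/(x^3 + x^2*(7 + 4*I) + x*(5 + 28*I) + 35)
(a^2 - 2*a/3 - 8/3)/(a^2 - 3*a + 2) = (a + 4/3)/(a - 1)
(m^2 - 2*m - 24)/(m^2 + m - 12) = (m - 6)/(m - 3)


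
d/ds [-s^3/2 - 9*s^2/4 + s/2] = -3*s^2/2 - 9*s/2 + 1/2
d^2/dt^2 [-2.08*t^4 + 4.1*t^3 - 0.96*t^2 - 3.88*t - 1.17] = -24.96*t^2 + 24.6*t - 1.92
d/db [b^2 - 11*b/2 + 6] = 2*b - 11/2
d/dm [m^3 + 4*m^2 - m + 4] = 3*m^2 + 8*m - 1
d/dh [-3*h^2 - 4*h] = -6*h - 4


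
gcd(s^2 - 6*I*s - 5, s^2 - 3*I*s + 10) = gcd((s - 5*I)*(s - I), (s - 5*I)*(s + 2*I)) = s - 5*I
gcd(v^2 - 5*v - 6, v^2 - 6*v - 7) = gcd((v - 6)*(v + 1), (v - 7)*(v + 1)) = v + 1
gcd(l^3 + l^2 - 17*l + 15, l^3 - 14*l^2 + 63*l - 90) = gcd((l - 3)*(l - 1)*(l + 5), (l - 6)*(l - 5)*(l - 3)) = l - 3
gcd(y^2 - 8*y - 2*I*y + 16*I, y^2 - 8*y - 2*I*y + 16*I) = y^2 + y*(-8 - 2*I) + 16*I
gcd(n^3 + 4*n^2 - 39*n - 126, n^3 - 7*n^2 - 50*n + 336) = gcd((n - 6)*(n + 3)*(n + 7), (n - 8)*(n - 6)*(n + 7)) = n^2 + n - 42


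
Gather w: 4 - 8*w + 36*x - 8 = -8*w + 36*x - 4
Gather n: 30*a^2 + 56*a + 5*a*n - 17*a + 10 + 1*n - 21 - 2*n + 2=30*a^2 + 39*a + n*(5*a - 1) - 9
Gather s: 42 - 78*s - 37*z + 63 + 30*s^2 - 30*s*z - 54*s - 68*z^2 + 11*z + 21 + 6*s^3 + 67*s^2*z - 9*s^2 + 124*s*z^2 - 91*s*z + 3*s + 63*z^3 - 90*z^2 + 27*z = 6*s^3 + s^2*(67*z + 21) + s*(124*z^2 - 121*z - 129) + 63*z^3 - 158*z^2 + z + 126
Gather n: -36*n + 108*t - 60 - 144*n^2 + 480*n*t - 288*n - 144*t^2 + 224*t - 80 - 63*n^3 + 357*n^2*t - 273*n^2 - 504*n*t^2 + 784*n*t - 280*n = -63*n^3 + n^2*(357*t - 417) + n*(-504*t^2 + 1264*t - 604) - 144*t^2 + 332*t - 140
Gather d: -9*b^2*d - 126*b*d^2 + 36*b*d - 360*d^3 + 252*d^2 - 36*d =-360*d^3 + d^2*(252 - 126*b) + d*(-9*b^2 + 36*b - 36)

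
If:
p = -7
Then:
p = -7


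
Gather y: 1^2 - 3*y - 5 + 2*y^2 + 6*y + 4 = 2*y^2 + 3*y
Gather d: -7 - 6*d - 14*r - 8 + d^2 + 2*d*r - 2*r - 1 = d^2 + d*(2*r - 6) - 16*r - 16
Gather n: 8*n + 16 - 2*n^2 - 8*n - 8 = 8 - 2*n^2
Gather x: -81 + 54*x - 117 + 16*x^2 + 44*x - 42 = 16*x^2 + 98*x - 240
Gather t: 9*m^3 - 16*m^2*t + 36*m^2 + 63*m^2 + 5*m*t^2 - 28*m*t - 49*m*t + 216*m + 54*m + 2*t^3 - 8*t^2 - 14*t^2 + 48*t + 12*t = 9*m^3 + 99*m^2 + 270*m + 2*t^3 + t^2*(5*m - 22) + t*(-16*m^2 - 77*m + 60)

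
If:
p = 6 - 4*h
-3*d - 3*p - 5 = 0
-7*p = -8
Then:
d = -59/21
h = 17/14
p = 8/7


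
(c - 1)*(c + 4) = c^2 + 3*c - 4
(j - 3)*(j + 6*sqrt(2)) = j^2 - 3*j + 6*sqrt(2)*j - 18*sqrt(2)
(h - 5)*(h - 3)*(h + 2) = h^3 - 6*h^2 - h + 30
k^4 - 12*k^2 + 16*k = k*(k - 2)^2*(k + 4)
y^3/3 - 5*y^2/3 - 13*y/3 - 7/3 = (y/3 + 1/3)*(y - 7)*(y + 1)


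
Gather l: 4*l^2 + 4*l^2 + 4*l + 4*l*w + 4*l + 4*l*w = 8*l^2 + l*(8*w + 8)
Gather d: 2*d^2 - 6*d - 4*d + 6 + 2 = 2*d^2 - 10*d + 8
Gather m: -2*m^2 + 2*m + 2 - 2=-2*m^2 + 2*m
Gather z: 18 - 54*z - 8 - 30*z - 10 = -84*z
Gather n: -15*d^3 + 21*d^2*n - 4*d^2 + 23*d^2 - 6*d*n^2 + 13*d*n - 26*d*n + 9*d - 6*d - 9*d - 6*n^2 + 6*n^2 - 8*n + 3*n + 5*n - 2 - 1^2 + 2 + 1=-15*d^3 + 19*d^2 - 6*d*n^2 - 6*d + n*(21*d^2 - 13*d)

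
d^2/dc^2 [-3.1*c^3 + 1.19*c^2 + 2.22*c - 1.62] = 2.38 - 18.6*c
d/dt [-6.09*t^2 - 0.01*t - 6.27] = -12.18*t - 0.01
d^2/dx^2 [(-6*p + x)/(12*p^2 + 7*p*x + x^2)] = 2*((-p - 3*x)*(12*p^2 + 7*p*x + x^2) - (6*p - x)*(7*p + 2*x)^2)/(12*p^2 + 7*p*x + x^2)^3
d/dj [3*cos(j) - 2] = -3*sin(j)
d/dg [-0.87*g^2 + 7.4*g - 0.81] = 7.4 - 1.74*g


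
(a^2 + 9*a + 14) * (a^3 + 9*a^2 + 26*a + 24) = a^5 + 18*a^4 + 121*a^3 + 384*a^2 + 580*a + 336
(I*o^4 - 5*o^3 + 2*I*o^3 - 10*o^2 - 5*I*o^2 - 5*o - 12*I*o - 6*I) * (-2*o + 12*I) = -2*I*o^5 - 2*o^4 - 4*I*o^4 - 4*o^3 - 50*I*o^3 + 70*o^2 - 96*I*o^2 + 144*o - 48*I*o + 72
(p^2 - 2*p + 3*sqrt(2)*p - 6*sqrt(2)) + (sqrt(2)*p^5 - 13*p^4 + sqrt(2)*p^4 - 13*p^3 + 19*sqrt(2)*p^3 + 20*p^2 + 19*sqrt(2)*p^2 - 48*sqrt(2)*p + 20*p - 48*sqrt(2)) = sqrt(2)*p^5 - 13*p^4 + sqrt(2)*p^4 - 13*p^3 + 19*sqrt(2)*p^3 + 21*p^2 + 19*sqrt(2)*p^2 - 45*sqrt(2)*p + 18*p - 54*sqrt(2)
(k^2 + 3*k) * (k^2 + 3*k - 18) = k^4 + 6*k^3 - 9*k^2 - 54*k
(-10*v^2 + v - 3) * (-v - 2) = 10*v^3 + 19*v^2 + v + 6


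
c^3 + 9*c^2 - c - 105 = (c - 3)*(c + 5)*(c + 7)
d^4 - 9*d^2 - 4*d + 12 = (d - 3)*(d - 1)*(d + 2)^2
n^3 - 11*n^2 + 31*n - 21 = (n - 7)*(n - 3)*(n - 1)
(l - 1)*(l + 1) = l^2 - 1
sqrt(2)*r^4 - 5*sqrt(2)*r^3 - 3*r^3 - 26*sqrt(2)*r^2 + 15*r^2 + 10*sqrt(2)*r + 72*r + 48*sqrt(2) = (r - 8)*(r + 3)*(r - 2*sqrt(2))*(sqrt(2)*r + 1)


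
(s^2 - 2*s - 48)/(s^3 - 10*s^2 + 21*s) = (s^2 - 2*s - 48)/(s*(s^2 - 10*s + 21))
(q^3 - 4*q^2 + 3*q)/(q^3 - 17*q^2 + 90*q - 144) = q*(q - 1)/(q^2 - 14*q + 48)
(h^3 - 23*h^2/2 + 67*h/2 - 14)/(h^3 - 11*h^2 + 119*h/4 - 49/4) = 2*(h - 4)/(2*h - 7)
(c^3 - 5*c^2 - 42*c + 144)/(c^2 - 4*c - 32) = (c^2 + 3*c - 18)/(c + 4)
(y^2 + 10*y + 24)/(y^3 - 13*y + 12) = (y + 6)/(y^2 - 4*y + 3)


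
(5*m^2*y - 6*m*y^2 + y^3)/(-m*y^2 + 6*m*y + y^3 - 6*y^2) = (-5*m + y)/(y - 6)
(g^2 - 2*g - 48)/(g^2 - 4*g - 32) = (g + 6)/(g + 4)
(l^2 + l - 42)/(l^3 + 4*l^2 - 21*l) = (l - 6)/(l*(l - 3))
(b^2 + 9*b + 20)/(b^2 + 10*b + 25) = (b + 4)/(b + 5)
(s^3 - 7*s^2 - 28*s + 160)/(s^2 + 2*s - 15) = (s^2 - 12*s + 32)/(s - 3)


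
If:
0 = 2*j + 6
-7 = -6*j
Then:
No Solution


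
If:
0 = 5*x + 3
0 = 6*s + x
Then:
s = 1/10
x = -3/5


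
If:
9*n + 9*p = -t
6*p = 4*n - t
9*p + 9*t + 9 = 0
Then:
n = -3/77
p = 13/77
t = -90/77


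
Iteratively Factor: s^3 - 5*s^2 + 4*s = (s - 1)*(s^2 - 4*s) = s*(s - 1)*(s - 4)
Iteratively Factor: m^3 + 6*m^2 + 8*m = (m + 2)*(m^2 + 4*m) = (m + 2)*(m + 4)*(m)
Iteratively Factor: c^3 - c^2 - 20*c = (c - 5)*(c^2 + 4*c) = c*(c - 5)*(c + 4)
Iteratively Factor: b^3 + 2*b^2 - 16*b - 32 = (b + 2)*(b^2 - 16) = (b + 2)*(b + 4)*(b - 4)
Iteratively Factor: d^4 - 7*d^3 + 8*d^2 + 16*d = (d + 1)*(d^3 - 8*d^2 + 16*d) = d*(d + 1)*(d^2 - 8*d + 16) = d*(d - 4)*(d + 1)*(d - 4)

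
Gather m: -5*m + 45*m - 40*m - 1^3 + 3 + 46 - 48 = 0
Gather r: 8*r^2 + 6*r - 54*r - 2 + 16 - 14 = 8*r^2 - 48*r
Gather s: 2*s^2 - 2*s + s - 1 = 2*s^2 - s - 1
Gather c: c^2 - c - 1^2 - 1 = c^2 - c - 2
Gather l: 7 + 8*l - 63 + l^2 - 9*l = l^2 - l - 56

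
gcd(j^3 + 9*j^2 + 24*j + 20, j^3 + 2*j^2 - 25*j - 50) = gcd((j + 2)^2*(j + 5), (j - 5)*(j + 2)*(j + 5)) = j^2 + 7*j + 10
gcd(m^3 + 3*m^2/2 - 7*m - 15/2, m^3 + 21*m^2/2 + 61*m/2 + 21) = m + 1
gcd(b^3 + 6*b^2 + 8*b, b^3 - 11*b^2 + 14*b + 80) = b + 2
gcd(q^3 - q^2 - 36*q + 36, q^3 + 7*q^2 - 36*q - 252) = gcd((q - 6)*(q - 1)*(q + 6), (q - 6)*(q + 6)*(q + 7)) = q^2 - 36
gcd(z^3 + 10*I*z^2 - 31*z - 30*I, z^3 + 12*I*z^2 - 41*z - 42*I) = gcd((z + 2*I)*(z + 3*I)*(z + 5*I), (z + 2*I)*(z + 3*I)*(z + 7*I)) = z^2 + 5*I*z - 6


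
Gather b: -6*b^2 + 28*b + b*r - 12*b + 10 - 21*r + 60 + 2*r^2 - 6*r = -6*b^2 + b*(r + 16) + 2*r^2 - 27*r + 70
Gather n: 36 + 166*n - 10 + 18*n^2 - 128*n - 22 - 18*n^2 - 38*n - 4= 0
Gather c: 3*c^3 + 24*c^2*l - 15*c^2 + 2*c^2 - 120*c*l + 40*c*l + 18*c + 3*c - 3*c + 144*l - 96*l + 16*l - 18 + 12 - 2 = 3*c^3 + c^2*(24*l - 13) + c*(18 - 80*l) + 64*l - 8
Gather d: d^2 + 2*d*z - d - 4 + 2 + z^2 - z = d^2 + d*(2*z - 1) + z^2 - z - 2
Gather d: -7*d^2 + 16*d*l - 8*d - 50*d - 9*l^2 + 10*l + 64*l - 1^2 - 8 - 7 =-7*d^2 + d*(16*l - 58) - 9*l^2 + 74*l - 16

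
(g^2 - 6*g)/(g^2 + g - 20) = g*(g - 6)/(g^2 + g - 20)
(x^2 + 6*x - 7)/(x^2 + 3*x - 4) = (x + 7)/(x + 4)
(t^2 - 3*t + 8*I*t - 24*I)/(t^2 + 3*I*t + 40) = (t - 3)/(t - 5*I)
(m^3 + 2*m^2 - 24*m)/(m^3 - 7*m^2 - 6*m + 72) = m*(m + 6)/(m^2 - 3*m - 18)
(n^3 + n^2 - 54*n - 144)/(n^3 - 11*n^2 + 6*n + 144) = (n + 6)/(n - 6)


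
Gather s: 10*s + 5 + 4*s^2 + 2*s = 4*s^2 + 12*s + 5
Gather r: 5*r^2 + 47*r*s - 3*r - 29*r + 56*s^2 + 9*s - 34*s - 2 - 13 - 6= 5*r^2 + r*(47*s - 32) + 56*s^2 - 25*s - 21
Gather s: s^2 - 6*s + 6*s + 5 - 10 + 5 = s^2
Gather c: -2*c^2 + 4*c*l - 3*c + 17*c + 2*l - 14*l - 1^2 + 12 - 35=-2*c^2 + c*(4*l + 14) - 12*l - 24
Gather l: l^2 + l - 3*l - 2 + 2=l^2 - 2*l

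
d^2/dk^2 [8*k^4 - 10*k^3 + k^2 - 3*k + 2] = 96*k^2 - 60*k + 2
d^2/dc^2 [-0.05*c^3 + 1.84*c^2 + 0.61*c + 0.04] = 3.68 - 0.3*c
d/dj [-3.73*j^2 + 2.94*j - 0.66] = 2.94 - 7.46*j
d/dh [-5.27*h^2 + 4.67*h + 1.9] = 4.67 - 10.54*h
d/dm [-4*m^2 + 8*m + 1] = 8 - 8*m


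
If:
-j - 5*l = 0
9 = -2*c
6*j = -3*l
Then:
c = -9/2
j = 0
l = 0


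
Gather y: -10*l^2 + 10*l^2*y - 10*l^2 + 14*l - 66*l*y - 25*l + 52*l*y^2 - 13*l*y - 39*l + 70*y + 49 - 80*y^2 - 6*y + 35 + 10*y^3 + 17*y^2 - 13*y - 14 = -20*l^2 - 50*l + 10*y^3 + y^2*(52*l - 63) + y*(10*l^2 - 79*l + 51) + 70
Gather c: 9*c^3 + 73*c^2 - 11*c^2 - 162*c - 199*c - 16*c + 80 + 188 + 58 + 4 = 9*c^3 + 62*c^2 - 377*c + 330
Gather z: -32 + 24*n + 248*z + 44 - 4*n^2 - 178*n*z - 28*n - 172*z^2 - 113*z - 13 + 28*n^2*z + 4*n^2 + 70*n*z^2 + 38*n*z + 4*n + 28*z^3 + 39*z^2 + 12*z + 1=28*z^3 + z^2*(70*n - 133) + z*(28*n^2 - 140*n + 147)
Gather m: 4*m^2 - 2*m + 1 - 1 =4*m^2 - 2*m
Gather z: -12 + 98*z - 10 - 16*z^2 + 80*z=-16*z^2 + 178*z - 22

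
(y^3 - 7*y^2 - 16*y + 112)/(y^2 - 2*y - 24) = (y^2 - 11*y + 28)/(y - 6)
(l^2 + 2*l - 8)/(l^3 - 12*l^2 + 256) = (l - 2)/(l^2 - 16*l + 64)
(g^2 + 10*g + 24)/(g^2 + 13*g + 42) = (g + 4)/(g + 7)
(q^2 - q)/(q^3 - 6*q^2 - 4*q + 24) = q*(q - 1)/(q^3 - 6*q^2 - 4*q + 24)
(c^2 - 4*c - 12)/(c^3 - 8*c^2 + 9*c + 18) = (c + 2)/(c^2 - 2*c - 3)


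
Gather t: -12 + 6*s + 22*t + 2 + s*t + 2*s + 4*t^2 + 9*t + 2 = 8*s + 4*t^2 + t*(s + 31) - 8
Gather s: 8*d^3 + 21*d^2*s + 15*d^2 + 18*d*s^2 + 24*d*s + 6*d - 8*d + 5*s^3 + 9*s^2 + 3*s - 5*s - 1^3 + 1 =8*d^3 + 15*d^2 - 2*d + 5*s^3 + s^2*(18*d + 9) + s*(21*d^2 + 24*d - 2)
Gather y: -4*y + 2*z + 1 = -4*y + 2*z + 1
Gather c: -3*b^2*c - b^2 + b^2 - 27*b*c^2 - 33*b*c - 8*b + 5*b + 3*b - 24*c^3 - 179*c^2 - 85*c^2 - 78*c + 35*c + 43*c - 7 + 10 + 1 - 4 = -24*c^3 + c^2*(-27*b - 264) + c*(-3*b^2 - 33*b)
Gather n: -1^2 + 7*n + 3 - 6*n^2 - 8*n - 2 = -6*n^2 - n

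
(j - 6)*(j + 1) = j^2 - 5*j - 6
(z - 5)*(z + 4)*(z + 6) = z^3 + 5*z^2 - 26*z - 120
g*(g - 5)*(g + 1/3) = g^3 - 14*g^2/3 - 5*g/3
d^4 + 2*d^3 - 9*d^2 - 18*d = d*(d - 3)*(d + 2)*(d + 3)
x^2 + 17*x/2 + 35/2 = (x + 7/2)*(x + 5)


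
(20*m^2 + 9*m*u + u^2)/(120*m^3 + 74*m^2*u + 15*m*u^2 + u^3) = 1/(6*m + u)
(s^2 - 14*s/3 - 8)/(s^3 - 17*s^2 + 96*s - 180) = (s + 4/3)/(s^2 - 11*s + 30)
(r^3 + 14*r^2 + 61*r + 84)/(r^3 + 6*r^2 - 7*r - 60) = (r^2 + 10*r + 21)/(r^2 + 2*r - 15)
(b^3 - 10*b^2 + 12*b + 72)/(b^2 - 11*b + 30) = (b^2 - 4*b - 12)/(b - 5)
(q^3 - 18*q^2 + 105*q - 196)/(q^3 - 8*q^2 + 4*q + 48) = (q^2 - 14*q + 49)/(q^2 - 4*q - 12)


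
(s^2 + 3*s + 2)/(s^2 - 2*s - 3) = (s + 2)/(s - 3)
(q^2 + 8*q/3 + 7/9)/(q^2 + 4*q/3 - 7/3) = (q + 1/3)/(q - 1)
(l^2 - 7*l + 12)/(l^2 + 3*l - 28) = (l - 3)/(l + 7)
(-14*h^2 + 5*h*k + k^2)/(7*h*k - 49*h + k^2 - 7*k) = (-2*h + k)/(k - 7)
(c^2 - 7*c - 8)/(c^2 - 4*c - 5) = (c - 8)/(c - 5)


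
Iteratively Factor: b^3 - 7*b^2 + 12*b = (b)*(b^2 - 7*b + 12) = b*(b - 4)*(b - 3)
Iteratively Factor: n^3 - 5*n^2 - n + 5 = (n - 5)*(n^2 - 1) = (n - 5)*(n - 1)*(n + 1)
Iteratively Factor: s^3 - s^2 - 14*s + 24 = (s - 2)*(s^2 + s - 12) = (s - 2)*(s + 4)*(s - 3)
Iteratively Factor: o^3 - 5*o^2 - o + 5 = (o - 5)*(o^2 - 1) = (o - 5)*(o + 1)*(o - 1)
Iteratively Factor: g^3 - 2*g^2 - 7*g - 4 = (g - 4)*(g^2 + 2*g + 1) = (g - 4)*(g + 1)*(g + 1)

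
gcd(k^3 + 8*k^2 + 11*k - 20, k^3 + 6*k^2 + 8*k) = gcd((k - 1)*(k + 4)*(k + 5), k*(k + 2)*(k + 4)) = k + 4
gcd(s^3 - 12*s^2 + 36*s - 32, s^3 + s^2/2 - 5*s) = s - 2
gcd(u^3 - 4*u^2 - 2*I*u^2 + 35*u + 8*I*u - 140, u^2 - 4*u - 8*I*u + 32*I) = u - 4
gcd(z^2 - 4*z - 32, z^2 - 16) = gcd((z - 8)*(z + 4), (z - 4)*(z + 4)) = z + 4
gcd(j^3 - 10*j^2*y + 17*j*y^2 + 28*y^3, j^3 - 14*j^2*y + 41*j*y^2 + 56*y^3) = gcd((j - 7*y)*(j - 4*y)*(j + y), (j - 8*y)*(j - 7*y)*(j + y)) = -j^2 + 6*j*y + 7*y^2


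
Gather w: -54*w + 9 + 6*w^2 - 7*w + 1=6*w^2 - 61*w + 10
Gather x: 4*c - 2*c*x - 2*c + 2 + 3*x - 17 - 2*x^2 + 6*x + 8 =2*c - 2*x^2 + x*(9 - 2*c) - 7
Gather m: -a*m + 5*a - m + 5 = 5*a + m*(-a - 1) + 5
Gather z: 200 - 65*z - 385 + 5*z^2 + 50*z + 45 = 5*z^2 - 15*z - 140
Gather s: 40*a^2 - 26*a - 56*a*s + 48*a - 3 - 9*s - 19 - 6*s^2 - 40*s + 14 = 40*a^2 + 22*a - 6*s^2 + s*(-56*a - 49) - 8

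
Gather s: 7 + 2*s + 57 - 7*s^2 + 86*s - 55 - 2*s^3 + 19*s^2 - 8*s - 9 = -2*s^3 + 12*s^2 + 80*s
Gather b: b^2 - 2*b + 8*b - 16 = b^2 + 6*b - 16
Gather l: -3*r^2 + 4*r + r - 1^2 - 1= -3*r^2 + 5*r - 2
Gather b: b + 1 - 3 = b - 2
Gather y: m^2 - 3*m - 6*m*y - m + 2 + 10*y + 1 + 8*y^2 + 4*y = m^2 - 4*m + 8*y^2 + y*(14 - 6*m) + 3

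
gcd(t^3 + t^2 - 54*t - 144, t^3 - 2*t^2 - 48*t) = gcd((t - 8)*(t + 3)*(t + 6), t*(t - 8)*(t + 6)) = t^2 - 2*t - 48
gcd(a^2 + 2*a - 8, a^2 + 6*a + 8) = a + 4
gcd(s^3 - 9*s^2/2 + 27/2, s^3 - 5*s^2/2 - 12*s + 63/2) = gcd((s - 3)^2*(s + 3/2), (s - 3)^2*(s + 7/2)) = s^2 - 6*s + 9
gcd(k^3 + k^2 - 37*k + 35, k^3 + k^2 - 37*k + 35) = k^3 + k^2 - 37*k + 35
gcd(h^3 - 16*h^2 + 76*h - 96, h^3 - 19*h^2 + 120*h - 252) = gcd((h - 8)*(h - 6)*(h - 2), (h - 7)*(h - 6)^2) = h - 6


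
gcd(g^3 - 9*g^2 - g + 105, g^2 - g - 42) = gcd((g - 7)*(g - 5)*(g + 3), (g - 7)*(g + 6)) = g - 7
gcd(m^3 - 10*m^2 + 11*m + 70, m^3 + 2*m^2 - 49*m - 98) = m^2 - 5*m - 14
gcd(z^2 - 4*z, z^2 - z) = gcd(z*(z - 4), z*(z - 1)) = z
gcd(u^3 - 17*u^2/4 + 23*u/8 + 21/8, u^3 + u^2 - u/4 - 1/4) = u + 1/2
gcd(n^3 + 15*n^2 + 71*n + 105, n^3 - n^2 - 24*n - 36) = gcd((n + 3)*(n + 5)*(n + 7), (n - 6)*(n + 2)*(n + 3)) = n + 3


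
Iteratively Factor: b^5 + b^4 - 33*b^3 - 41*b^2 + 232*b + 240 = (b + 4)*(b^4 - 3*b^3 - 21*b^2 + 43*b + 60) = (b - 5)*(b + 4)*(b^3 + 2*b^2 - 11*b - 12) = (b - 5)*(b + 1)*(b + 4)*(b^2 + b - 12) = (b - 5)*(b + 1)*(b + 4)^2*(b - 3)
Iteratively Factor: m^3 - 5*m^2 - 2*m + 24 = (m - 4)*(m^2 - m - 6) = (m - 4)*(m + 2)*(m - 3)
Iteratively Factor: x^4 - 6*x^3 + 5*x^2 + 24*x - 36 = (x + 2)*(x^3 - 8*x^2 + 21*x - 18) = (x - 3)*(x + 2)*(x^2 - 5*x + 6) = (x - 3)^2*(x + 2)*(x - 2)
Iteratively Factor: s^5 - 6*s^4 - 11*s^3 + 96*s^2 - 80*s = (s - 5)*(s^4 - s^3 - 16*s^2 + 16*s) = (s - 5)*(s - 1)*(s^3 - 16*s) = (s - 5)*(s - 4)*(s - 1)*(s^2 + 4*s) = (s - 5)*(s - 4)*(s - 1)*(s + 4)*(s)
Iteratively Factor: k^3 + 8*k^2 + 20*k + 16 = (k + 2)*(k^2 + 6*k + 8) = (k + 2)^2*(k + 4)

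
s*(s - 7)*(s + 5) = s^3 - 2*s^2 - 35*s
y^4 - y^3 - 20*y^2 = y^2*(y - 5)*(y + 4)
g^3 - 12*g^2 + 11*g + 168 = (g - 8)*(g - 7)*(g + 3)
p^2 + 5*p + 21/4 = (p + 3/2)*(p + 7/2)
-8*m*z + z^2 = z*(-8*m + z)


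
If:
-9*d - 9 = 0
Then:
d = -1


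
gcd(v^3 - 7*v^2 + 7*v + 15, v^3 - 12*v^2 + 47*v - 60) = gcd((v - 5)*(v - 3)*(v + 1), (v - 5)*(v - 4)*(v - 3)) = v^2 - 8*v + 15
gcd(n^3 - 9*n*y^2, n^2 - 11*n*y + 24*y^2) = -n + 3*y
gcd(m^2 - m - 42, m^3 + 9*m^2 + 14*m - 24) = m + 6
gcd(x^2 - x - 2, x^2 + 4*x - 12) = x - 2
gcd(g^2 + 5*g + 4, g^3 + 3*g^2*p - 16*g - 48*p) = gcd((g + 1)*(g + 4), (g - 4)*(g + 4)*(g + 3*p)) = g + 4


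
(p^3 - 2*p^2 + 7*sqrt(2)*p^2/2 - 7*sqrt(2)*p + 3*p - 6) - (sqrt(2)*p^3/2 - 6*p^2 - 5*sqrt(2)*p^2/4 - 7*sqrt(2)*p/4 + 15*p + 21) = -sqrt(2)*p^3/2 + p^3 + 4*p^2 + 19*sqrt(2)*p^2/4 - 12*p - 21*sqrt(2)*p/4 - 27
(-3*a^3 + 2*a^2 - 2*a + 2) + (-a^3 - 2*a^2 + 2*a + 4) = 6 - 4*a^3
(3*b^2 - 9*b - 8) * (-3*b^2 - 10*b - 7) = -9*b^4 - 3*b^3 + 93*b^2 + 143*b + 56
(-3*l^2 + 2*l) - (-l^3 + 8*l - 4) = l^3 - 3*l^2 - 6*l + 4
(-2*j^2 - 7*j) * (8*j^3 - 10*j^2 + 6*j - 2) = -16*j^5 - 36*j^4 + 58*j^3 - 38*j^2 + 14*j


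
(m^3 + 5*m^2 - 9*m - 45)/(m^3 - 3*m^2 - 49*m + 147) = (m^2 + 8*m + 15)/(m^2 - 49)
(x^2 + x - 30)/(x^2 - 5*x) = (x + 6)/x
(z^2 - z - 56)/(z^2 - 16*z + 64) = (z + 7)/(z - 8)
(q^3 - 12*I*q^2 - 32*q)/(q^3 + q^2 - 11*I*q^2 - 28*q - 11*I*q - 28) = q*(q - 8*I)/(q^2 + q*(1 - 7*I) - 7*I)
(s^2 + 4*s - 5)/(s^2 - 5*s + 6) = (s^2 + 4*s - 5)/(s^2 - 5*s + 6)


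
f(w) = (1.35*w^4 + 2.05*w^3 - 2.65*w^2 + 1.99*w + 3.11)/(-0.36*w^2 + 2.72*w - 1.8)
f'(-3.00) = 4.73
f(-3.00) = -2.07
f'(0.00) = -3.72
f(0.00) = -1.73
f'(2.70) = 38.32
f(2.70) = 34.68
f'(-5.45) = 17.30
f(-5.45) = -28.29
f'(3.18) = 61.06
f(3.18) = 58.15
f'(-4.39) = 11.41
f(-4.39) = -13.12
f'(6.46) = 11947.24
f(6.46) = 3756.35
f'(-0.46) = -2.13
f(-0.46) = -0.48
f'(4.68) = 275.45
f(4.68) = 266.73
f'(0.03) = -3.96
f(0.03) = -1.84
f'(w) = (0.72*w - 2.72)*(1.35*w^4 + 2.05*w^3 - 2.65*w^2 + 1.99*w + 3.11)/(-0.36*w^2 + 2.72*w - 1.8)^2 + (5.4*w^3 + 6.15*w^2 - 5.3*w + 1.99)/(-0.36*w^2 + 2.72*w - 1.8) = (-0.972*w^5 + 10.278*w^4 + 1.432*w^3 - 17.5616*w^2 + 11.7792*w - 12.0412)/(0.1296*w^4 - 1.9584*w^3 + 8.6944*w^2 - 9.792*w + 3.24)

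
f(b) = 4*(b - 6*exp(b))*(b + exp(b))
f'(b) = 4*(1 - 6*exp(b))*(b + exp(b)) + 4*(b - 6*exp(b))*(exp(b) + 1) = -20*b*exp(b) + 8*b - 48*exp(2*b) - 20*exp(b)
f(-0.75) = 3.98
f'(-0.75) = -19.07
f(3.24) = -17259.90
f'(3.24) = -33433.95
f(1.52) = -631.48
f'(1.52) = -1221.73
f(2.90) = -8947.65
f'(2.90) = -17248.76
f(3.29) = -19015.91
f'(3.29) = -36862.69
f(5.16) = -745865.45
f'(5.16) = -1477412.15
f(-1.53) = 14.86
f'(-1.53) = -12.20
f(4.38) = -159895.75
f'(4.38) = -314512.89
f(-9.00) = 324.02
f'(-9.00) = -71.98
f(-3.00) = 38.93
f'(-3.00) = -22.13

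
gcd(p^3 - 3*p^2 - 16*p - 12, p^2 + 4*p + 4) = p + 2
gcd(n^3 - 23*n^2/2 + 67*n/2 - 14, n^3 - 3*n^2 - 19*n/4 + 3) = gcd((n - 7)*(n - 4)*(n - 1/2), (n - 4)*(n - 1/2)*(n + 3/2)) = n^2 - 9*n/2 + 2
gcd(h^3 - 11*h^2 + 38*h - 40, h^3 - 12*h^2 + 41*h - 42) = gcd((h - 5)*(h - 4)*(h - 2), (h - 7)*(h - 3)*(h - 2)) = h - 2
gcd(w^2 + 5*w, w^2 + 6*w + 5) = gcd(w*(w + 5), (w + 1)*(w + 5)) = w + 5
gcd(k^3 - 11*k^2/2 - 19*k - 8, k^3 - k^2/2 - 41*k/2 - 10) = k + 1/2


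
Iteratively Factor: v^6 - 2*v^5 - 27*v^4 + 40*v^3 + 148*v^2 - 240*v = (v - 5)*(v^5 + 3*v^4 - 12*v^3 - 20*v^2 + 48*v) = (v - 5)*(v + 3)*(v^4 - 12*v^2 + 16*v) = (v - 5)*(v - 2)*(v + 3)*(v^3 + 2*v^2 - 8*v) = (v - 5)*(v - 2)*(v + 3)*(v + 4)*(v^2 - 2*v) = (v - 5)*(v - 2)^2*(v + 3)*(v + 4)*(v)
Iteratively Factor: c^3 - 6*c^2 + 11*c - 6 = (c - 2)*(c^2 - 4*c + 3) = (c - 3)*(c - 2)*(c - 1)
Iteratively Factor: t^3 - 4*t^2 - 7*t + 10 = (t - 1)*(t^2 - 3*t - 10) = (t - 1)*(t + 2)*(t - 5)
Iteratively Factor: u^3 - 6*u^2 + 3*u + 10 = (u - 5)*(u^2 - u - 2) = (u - 5)*(u - 2)*(u + 1)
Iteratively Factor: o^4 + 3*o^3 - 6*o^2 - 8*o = (o + 1)*(o^3 + 2*o^2 - 8*o) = (o - 2)*(o + 1)*(o^2 + 4*o) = (o - 2)*(o + 1)*(o + 4)*(o)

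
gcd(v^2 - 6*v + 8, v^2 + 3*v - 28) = v - 4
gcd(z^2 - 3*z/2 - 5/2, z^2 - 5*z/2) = z - 5/2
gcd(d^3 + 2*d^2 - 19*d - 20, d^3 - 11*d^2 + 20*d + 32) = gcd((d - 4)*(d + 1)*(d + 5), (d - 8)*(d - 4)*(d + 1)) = d^2 - 3*d - 4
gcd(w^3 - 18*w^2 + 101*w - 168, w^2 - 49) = w - 7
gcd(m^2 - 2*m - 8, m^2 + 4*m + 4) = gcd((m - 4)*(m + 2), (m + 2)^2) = m + 2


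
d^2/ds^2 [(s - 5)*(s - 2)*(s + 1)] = 6*s - 12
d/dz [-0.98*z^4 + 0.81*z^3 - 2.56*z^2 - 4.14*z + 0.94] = -3.92*z^3 + 2.43*z^2 - 5.12*z - 4.14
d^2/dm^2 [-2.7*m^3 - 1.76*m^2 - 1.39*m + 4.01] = -16.2*m - 3.52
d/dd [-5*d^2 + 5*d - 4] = 5 - 10*d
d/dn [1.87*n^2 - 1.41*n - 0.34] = 3.74*n - 1.41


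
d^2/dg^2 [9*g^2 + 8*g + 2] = 18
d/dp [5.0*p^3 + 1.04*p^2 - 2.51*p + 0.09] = 15.0*p^2 + 2.08*p - 2.51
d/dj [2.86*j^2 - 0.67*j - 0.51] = 5.72*j - 0.67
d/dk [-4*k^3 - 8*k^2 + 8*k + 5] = -12*k^2 - 16*k + 8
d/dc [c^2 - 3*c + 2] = 2*c - 3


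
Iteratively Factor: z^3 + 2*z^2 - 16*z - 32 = (z + 4)*(z^2 - 2*z - 8) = (z + 2)*(z + 4)*(z - 4)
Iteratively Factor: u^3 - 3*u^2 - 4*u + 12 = (u - 3)*(u^2 - 4) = (u - 3)*(u - 2)*(u + 2)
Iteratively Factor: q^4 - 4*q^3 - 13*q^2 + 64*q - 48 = (q + 4)*(q^3 - 8*q^2 + 19*q - 12) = (q - 4)*(q + 4)*(q^2 - 4*q + 3) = (q - 4)*(q - 1)*(q + 4)*(q - 3)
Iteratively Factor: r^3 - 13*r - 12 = (r + 3)*(r^2 - 3*r - 4) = (r - 4)*(r + 3)*(r + 1)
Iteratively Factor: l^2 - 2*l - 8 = (l + 2)*(l - 4)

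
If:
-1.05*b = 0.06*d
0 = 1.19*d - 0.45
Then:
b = -0.02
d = 0.38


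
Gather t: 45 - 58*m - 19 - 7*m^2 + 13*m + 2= -7*m^2 - 45*m + 28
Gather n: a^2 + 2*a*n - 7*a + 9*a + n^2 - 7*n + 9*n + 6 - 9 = a^2 + 2*a + n^2 + n*(2*a + 2) - 3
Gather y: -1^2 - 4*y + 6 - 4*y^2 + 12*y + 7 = -4*y^2 + 8*y + 12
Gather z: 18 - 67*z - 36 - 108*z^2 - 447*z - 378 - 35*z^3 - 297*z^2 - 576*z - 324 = -35*z^3 - 405*z^2 - 1090*z - 720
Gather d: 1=1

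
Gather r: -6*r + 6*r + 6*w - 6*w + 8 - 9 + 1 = 0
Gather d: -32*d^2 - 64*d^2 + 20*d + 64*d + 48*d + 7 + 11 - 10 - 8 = -96*d^2 + 132*d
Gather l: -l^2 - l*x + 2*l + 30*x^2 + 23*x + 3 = -l^2 + l*(2 - x) + 30*x^2 + 23*x + 3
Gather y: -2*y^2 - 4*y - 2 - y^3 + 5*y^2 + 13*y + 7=-y^3 + 3*y^2 + 9*y + 5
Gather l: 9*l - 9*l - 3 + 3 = 0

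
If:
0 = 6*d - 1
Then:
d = 1/6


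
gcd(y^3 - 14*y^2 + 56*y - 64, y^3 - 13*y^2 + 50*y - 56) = y^2 - 6*y + 8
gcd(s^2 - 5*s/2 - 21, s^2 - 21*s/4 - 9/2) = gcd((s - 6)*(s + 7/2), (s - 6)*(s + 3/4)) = s - 6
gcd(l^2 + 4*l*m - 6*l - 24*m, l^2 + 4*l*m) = l + 4*m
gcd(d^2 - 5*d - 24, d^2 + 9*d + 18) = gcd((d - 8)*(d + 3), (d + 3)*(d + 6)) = d + 3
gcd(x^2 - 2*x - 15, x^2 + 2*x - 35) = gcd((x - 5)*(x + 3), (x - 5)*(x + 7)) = x - 5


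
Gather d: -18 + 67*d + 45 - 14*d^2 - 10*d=-14*d^2 + 57*d + 27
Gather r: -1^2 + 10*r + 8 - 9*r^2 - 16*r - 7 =-9*r^2 - 6*r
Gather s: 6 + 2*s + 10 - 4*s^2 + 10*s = -4*s^2 + 12*s + 16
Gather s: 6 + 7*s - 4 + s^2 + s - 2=s^2 + 8*s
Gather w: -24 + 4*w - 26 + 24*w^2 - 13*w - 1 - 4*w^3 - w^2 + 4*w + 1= -4*w^3 + 23*w^2 - 5*w - 50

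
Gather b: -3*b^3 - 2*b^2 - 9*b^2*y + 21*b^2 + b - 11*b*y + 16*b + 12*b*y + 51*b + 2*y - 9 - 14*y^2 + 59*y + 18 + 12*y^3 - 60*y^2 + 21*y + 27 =-3*b^3 + b^2*(19 - 9*y) + b*(y + 68) + 12*y^3 - 74*y^2 + 82*y + 36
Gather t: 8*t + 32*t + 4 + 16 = 40*t + 20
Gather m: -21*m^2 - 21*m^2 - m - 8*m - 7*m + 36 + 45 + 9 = -42*m^2 - 16*m + 90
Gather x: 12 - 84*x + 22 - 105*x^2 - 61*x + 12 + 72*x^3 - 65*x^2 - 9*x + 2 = 72*x^3 - 170*x^2 - 154*x + 48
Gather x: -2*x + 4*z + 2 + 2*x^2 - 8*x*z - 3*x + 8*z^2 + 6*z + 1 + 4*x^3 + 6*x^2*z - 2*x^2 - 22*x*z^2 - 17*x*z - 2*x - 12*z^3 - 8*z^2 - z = 4*x^3 + 6*x^2*z + x*(-22*z^2 - 25*z - 7) - 12*z^3 + 9*z + 3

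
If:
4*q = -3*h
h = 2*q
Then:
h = 0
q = 0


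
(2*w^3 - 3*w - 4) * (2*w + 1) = 4*w^4 + 2*w^3 - 6*w^2 - 11*w - 4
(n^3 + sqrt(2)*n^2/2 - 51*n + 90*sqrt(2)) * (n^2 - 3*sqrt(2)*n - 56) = n^5 - 5*sqrt(2)*n^4/2 - 110*n^3 + 215*sqrt(2)*n^2 + 2316*n - 5040*sqrt(2)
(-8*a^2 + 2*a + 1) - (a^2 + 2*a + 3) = -9*a^2 - 2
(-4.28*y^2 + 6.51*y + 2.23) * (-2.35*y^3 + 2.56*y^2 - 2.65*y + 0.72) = 10.058*y^5 - 26.2553*y^4 + 22.7671*y^3 - 14.6243*y^2 - 1.2223*y + 1.6056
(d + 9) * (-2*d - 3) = -2*d^2 - 21*d - 27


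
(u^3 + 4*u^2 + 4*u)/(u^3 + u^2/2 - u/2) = 2*(u^2 + 4*u + 4)/(2*u^2 + u - 1)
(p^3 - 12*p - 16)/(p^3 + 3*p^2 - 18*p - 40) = (p + 2)/(p + 5)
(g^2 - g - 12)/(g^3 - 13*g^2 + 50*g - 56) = (g + 3)/(g^2 - 9*g + 14)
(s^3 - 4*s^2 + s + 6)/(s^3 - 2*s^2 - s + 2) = (s - 3)/(s - 1)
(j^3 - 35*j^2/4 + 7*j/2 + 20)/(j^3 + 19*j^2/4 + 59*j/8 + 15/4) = 2*(j^2 - 10*j + 16)/(2*j^2 + 7*j + 6)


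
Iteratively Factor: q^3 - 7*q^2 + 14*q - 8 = (q - 2)*(q^2 - 5*q + 4) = (q - 2)*(q - 1)*(q - 4)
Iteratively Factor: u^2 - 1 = (u - 1)*(u + 1)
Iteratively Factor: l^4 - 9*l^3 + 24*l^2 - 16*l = (l)*(l^3 - 9*l^2 + 24*l - 16) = l*(l - 1)*(l^2 - 8*l + 16) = l*(l - 4)*(l - 1)*(l - 4)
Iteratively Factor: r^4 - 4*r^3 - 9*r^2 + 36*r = (r - 4)*(r^3 - 9*r) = (r - 4)*(r + 3)*(r^2 - 3*r) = r*(r - 4)*(r + 3)*(r - 3)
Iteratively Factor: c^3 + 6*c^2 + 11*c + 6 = (c + 3)*(c^2 + 3*c + 2) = (c + 2)*(c + 3)*(c + 1)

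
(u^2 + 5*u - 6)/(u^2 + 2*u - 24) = (u - 1)/(u - 4)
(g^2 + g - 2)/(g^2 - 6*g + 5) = (g + 2)/(g - 5)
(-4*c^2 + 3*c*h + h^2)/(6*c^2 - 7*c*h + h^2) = (-4*c - h)/(6*c - h)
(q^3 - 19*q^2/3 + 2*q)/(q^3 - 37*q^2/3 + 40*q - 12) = q/(q - 6)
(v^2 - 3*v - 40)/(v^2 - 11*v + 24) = (v + 5)/(v - 3)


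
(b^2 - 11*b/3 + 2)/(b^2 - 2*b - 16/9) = 3*(-3*b^2 + 11*b - 6)/(-9*b^2 + 18*b + 16)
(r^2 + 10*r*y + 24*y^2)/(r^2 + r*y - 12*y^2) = (-r - 6*y)/(-r + 3*y)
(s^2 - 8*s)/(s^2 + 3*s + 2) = s*(s - 8)/(s^2 + 3*s + 2)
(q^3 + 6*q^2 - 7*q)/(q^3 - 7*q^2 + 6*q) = (q + 7)/(q - 6)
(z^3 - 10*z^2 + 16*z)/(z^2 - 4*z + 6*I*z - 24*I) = z*(z^2 - 10*z + 16)/(z^2 - 4*z + 6*I*z - 24*I)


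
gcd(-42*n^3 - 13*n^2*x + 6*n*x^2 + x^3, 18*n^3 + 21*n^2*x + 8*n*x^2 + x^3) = 2*n + x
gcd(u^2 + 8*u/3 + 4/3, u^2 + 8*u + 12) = u + 2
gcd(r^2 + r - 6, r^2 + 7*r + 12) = r + 3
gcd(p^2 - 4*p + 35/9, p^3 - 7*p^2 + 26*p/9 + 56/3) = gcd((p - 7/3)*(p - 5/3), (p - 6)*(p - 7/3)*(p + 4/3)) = p - 7/3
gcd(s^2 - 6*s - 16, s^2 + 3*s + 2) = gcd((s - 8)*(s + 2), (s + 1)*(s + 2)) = s + 2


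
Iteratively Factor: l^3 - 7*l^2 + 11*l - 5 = (l - 1)*(l^2 - 6*l + 5) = (l - 5)*(l - 1)*(l - 1)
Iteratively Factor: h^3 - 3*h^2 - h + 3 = (h + 1)*(h^2 - 4*h + 3) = (h - 3)*(h + 1)*(h - 1)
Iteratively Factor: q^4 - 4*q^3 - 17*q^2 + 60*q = (q)*(q^3 - 4*q^2 - 17*q + 60) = q*(q - 5)*(q^2 + q - 12) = q*(q - 5)*(q + 4)*(q - 3)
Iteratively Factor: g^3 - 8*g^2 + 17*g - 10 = (g - 1)*(g^2 - 7*g + 10) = (g - 5)*(g - 1)*(g - 2)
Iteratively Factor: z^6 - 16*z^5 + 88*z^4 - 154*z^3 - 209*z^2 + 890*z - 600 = (z - 1)*(z^5 - 15*z^4 + 73*z^3 - 81*z^2 - 290*z + 600) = (z - 5)*(z - 1)*(z^4 - 10*z^3 + 23*z^2 + 34*z - 120) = (z - 5)*(z - 4)*(z - 1)*(z^3 - 6*z^2 - z + 30) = (z - 5)^2*(z - 4)*(z - 1)*(z^2 - z - 6) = (z - 5)^2*(z - 4)*(z - 1)*(z + 2)*(z - 3)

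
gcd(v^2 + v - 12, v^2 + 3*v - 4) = v + 4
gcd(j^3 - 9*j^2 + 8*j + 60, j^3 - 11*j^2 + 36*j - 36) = j - 6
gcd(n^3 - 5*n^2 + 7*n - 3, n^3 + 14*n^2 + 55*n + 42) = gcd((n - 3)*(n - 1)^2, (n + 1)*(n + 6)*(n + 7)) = 1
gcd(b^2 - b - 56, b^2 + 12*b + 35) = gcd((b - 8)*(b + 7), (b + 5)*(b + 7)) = b + 7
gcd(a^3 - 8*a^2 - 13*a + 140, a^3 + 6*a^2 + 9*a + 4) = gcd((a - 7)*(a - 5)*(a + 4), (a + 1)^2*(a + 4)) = a + 4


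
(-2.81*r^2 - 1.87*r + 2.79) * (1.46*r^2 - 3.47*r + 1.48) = -4.1026*r^4 + 7.0205*r^3 + 6.4035*r^2 - 12.4489*r + 4.1292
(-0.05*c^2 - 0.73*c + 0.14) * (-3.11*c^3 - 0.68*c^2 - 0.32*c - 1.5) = 0.1555*c^5 + 2.3043*c^4 + 0.077*c^3 + 0.2134*c^2 + 1.0502*c - 0.21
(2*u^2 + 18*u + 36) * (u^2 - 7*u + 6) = 2*u^4 + 4*u^3 - 78*u^2 - 144*u + 216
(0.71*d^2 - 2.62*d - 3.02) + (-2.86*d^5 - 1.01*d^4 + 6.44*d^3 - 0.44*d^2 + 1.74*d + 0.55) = -2.86*d^5 - 1.01*d^4 + 6.44*d^3 + 0.27*d^2 - 0.88*d - 2.47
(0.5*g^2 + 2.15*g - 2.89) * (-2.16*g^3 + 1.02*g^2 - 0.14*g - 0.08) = -1.08*g^5 - 4.134*g^4 + 8.3654*g^3 - 3.2888*g^2 + 0.2326*g + 0.2312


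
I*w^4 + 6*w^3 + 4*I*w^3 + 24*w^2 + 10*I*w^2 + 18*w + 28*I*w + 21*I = (w + 3)*(w - 7*I)*(w + I)*(I*w + I)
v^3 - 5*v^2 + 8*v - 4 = (v - 2)^2*(v - 1)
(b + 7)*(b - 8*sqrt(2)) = b^2 - 8*sqrt(2)*b + 7*b - 56*sqrt(2)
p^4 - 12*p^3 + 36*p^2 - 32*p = p*(p - 8)*(p - 2)^2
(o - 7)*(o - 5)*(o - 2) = o^3 - 14*o^2 + 59*o - 70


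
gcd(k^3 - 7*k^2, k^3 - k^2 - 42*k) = k^2 - 7*k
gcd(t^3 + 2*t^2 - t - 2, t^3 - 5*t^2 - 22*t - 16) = t^2 + 3*t + 2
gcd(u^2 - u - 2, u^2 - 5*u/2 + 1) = u - 2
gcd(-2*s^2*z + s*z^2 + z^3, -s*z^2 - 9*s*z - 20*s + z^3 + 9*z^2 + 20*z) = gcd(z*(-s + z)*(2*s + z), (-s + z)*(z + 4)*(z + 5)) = -s + z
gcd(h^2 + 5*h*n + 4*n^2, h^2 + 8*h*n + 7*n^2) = h + n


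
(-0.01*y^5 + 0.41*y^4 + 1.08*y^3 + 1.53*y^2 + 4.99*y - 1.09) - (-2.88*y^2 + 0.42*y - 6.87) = -0.01*y^5 + 0.41*y^4 + 1.08*y^3 + 4.41*y^2 + 4.57*y + 5.78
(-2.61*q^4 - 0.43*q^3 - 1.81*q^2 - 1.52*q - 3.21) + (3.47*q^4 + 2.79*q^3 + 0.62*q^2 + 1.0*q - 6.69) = 0.86*q^4 + 2.36*q^3 - 1.19*q^2 - 0.52*q - 9.9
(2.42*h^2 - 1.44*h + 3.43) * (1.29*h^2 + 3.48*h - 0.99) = 3.1218*h^4 + 6.564*h^3 - 2.9823*h^2 + 13.362*h - 3.3957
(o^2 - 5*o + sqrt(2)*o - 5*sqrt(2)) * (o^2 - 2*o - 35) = o^4 - 7*o^3 + sqrt(2)*o^3 - 25*o^2 - 7*sqrt(2)*o^2 - 25*sqrt(2)*o + 175*o + 175*sqrt(2)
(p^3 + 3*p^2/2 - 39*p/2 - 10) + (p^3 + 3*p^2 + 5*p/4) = 2*p^3 + 9*p^2/2 - 73*p/4 - 10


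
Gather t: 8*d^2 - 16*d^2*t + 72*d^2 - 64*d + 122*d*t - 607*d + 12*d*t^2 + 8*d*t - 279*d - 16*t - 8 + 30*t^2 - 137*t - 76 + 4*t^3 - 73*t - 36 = 80*d^2 - 950*d + 4*t^3 + t^2*(12*d + 30) + t*(-16*d^2 + 130*d - 226) - 120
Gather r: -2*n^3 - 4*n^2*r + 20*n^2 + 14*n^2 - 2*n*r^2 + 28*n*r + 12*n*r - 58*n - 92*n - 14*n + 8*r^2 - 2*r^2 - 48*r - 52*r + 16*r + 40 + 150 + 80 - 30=-2*n^3 + 34*n^2 - 164*n + r^2*(6 - 2*n) + r*(-4*n^2 + 40*n - 84) + 240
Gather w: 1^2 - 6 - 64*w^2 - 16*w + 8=-64*w^2 - 16*w + 3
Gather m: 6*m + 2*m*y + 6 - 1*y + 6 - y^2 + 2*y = m*(2*y + 6) - y^2 + y + 12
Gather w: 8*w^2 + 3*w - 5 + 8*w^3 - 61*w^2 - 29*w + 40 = 8*w^3 - 53*w^2 - 26*w + 35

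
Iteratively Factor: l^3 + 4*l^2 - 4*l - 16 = (l + 2)*(l^2 + 2*l - 8) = (l + 2)*(l + 4)*(l - 2)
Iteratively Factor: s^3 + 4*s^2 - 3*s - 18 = (s + 3)*(s^2 + s - 6) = (s + 3)^2*(s - 2)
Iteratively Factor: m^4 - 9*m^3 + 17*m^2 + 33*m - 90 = (m - 3)*(m^3 - 6*m^2 - m + 30) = (m - 5)*(m - 3)*(m^2 - m - 6) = (m - 5)*(m - 3)^2*(m + 2)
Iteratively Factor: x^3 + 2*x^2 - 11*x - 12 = (x + 1)*(x^2 + x - 12) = (x + 1)*(x + 4)*(x - 3)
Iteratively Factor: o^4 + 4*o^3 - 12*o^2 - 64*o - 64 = (o + 4)*(o^3 - 12*o - 16) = (o - 4)*(o + 4)*(o^2 + 4*o + 4) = (o - 4)*(o + 2)*(o + 4)*(o + 2)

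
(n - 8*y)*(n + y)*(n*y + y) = n^3*y - 7*n^2*y^2 + n^2*y - 8*n*y^3 - 7*n*y^2 - 8*y^3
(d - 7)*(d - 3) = d^2 - 10*d + 21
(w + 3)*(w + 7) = w^2 + 10*w + 21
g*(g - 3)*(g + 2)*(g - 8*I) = g^4 - g^3 - 8*I*g^3 - 6*g^2 + 8*I*g^2 + 48*I*g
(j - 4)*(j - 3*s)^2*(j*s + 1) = j^4*s - 6*j^3*s^2 - 4*j^3*s + j^3 + 9*j^2*s^3 + 24*j^2*s^2 - 6*j^2*s - 4*j^2 - 36*j*s^3 + 9*j*s^2 + 24*j*s - 36*s^2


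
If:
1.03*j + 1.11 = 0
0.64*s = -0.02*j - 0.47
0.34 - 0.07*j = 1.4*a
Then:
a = 0.30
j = -1.08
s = -0.70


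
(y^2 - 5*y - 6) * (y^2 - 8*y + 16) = y^4 - 13*y^3 + 50*y^2 - 32*y - 96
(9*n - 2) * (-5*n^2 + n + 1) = -45*n^3 + 19*n^2 + 7*n - 2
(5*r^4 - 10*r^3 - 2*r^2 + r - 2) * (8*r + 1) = 40*r^5 - 75*r^4 - 26*r^3 + 6*r^2 - 15*r - 2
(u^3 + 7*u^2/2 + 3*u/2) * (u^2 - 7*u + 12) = u^5 - 7*u^4/2 - 11*u^3 + 63*u^2/2 + 18*u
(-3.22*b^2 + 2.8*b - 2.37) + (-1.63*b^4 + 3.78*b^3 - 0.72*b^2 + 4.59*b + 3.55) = -1.63*b^4 + 3.78*b^3 - 3.94*b^2 + 7.39*b + 1.18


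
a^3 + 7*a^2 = a^2*(a + 7)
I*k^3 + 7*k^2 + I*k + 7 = (k - 7*I)*(k + I)*(I*k + 1)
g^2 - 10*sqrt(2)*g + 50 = (g - 5*sqrt(2))^2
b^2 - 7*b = b*(b - 7)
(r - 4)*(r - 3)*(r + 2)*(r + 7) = r^4 + 2*r^3 - 37*r^2 + 10*r + 168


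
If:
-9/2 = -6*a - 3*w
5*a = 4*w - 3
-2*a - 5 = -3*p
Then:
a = 3/13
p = 71/39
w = 27/26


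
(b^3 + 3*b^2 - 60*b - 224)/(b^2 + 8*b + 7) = (b^2 - 4*b - 32)/(b + 1)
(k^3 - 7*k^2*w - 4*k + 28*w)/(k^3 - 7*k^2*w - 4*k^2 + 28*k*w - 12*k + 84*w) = (k - 2)/(k - 6)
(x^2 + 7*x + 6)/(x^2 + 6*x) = (x + 1)/x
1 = 1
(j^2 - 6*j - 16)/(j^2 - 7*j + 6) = (j^2 - 6*j - 16)/(j^2 - 7*j + 6)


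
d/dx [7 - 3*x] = -3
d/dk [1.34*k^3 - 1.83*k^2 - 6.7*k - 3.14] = 4.02*k^2 - 3.66*k - 6.7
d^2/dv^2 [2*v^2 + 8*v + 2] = 4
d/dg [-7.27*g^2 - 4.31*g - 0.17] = -14.54*g - 4.31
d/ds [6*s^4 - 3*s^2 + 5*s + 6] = 24*s^3 - 6*s + 5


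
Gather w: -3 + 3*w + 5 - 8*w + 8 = 10 - 5*w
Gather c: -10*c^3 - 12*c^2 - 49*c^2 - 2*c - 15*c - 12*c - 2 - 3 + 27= -10*c^3 - 61*c^2 - 29*c + 22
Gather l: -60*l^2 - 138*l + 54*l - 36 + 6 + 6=-60*l^2 - 84*l - 24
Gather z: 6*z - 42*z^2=-42*z^2 + 6*z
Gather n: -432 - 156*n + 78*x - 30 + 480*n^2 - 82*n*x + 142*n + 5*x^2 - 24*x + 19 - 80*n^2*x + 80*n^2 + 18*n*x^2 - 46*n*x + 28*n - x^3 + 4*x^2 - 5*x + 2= n^2*(560 - 80*x) + n*(18*x^2 - 128*x + 14) - x^3 + 9*x^2 + 49*x - 441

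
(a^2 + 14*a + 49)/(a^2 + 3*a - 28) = (a + 7)/(a - 4)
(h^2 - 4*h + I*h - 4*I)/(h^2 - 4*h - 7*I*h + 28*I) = (h + I)/(h - 7*I)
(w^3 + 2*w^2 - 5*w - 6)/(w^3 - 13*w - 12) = (w - 2)/(w - 4)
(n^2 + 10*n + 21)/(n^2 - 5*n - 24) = (n + 7)/(n - 8)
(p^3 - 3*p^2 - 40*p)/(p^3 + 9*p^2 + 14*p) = (p^2 - 3*p - 40)/(p^2 + 9*p + 14)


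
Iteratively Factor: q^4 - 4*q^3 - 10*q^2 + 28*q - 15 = (q - 1)*(q^3 - 3*q^2 - 13*q + 15) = (q - 1)*(q + 3)*(q^2 - 6*q + 5) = (q - 1)^2*(q + 3)*(q - 5)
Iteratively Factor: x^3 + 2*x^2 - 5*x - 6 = (x + 3)*(x^2 - x - 2) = (x - 2)*(x + 3)*(x + 1)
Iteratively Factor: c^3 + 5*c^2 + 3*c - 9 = (c - 1)*(c^2 + 6*c + 9) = (c - 1)*(c + 3)*(c + 3)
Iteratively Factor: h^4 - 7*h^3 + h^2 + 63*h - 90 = (h - 2)*(h^3 - 5*h^2 - 9*h + 45) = (h - 2)*(h + 3)*(h^2 - 8*h + 15) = (h - 3)*(h - 2)*(h + 3)*(h - 5)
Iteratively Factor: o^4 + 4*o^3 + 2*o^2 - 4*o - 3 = (o + 1)*(o^3 + 3*o^2 - o - 3) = (o - 1)*(o + 1)*(o^2 + 4*o + 3) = (o - 1)*(o + 1)*(o + 3)*(o + 1)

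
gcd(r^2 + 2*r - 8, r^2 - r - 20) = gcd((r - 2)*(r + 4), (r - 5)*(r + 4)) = r + 4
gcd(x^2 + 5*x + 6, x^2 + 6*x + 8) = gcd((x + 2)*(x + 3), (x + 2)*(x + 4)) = x + 2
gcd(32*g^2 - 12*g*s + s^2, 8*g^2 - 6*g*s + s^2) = -4*g + s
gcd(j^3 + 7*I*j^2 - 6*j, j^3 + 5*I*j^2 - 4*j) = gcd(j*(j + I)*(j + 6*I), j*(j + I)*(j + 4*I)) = j^2 + I*j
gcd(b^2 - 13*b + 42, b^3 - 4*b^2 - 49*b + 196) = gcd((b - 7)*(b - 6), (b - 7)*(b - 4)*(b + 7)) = b - 7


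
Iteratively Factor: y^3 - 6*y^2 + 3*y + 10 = (y + 1)*(y^2 - 7*y + 10) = (y - 5)*(y + 1)*(y - 2)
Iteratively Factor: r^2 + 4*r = (r + 4)*(r)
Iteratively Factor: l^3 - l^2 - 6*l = (l)*(l^2 - l - 6) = l*(l - 3)*(l + 2)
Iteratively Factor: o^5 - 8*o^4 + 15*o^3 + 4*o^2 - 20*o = (o - 2)*(o^4 - 6*o^3 + 3*o^2 + 10*o) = (o - 2)*(o + 1)*(o^3 - 7*o^2 + 10*o) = (o - 5)*(o - 2)*(o + 1)*(o^2 - 2*o) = (o - 5)*(o - 2)^2*(o + 1)*(o)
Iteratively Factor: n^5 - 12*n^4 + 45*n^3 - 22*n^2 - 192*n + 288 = (n + 2)*(n^4 - 14*n^3 + 73*n^2 - 168*n + 144) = (n - 3)*(n + 2)*(n^3 - 11*n^2 + 40*n - 48) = (n - 4)*(n - 3)*(n + 2)*(n^2 - 7*n + 12) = (n - 4)*(n - 3)^2*(n + 2)*(n - 4)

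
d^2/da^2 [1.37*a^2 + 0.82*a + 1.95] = 2.74000000000000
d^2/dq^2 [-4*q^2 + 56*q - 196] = -8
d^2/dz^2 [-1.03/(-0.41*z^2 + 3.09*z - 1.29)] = (-0.346286*z^2 + 2.609814*z + 1.03*(0.82*z - 3.09)*(1.64*z - 6.18) - 1.089534)/(0.41*z^2 - 3.09*z + 1.29)^3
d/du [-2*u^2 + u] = 1 - 4*u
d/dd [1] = 0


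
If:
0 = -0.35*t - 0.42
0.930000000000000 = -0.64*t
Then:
No Solution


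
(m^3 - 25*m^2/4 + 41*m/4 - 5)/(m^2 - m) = m - 21/4 + 5/m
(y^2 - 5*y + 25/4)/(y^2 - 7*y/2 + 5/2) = (y - 5/2)/(y - 1)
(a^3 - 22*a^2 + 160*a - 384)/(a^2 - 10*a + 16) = (a^2 - 14*a + 48)/(a - 2)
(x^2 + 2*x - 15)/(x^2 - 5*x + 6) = (x + 5)/(x - 2)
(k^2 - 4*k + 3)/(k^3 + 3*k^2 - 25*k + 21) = 1/(k + 7)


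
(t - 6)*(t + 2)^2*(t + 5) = t^4 + 3*t^3 - 30*t^2 - 124*t - 120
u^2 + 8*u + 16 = (u + 4)^2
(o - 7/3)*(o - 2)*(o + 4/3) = o^3 - 3*o^2 - 10*o/9 + 56/9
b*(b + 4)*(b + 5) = b^3 + 9*b^2 + 20*b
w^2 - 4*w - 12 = (w - 6)*(w + 2)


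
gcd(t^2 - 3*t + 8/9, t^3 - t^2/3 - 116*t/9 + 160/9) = t - 8/3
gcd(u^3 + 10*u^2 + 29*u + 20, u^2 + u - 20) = u + 5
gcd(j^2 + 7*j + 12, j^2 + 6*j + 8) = j + 4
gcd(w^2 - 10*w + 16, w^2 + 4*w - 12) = w - 2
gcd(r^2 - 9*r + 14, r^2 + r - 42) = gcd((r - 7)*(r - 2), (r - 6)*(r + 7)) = 1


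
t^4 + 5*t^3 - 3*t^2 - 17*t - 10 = (t - 2)*(t + 1)^2*(t + 5)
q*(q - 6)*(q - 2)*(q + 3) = q^4 - 5*q^3 - 12*q^2 + 36*q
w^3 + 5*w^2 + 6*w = w*(w + 2)*(w + 3)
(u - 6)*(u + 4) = u^2 - 2*u - 24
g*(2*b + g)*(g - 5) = 2*b*g^2 - 10*b*g + g^3 - 5*g^2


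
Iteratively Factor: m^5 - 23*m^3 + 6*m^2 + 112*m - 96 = (m + 4)*(m^4 - 4*m^3 - 7*m^2 + 34*m - 24) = (m + 3)*(m + 4)*(m^3 - 7*m^2 + 14*m - 8) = (m - 4)*(m + 3)*(m + 4)*(m^2 - 3*m + 2) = (m - 4)*(m - 1)*(m + 3)*(m + 4)*(m - 2)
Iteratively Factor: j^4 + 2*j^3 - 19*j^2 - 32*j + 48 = (j - 1)*(j^3 + 3*j^2 - 16*j - 48) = (j - 1)*(j + 3)*(j^2 - 16) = (j - 4)*(j - 1)*(j + 3)*(j + 4)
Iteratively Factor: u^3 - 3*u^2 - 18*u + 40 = (u - 5)*(u^2 + 2*u - 8) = (u - 5)*(u + 4)*(u - 2)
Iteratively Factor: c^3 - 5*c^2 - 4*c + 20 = (c - 2)*(c^2 - 3*c - 10) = (c - 5)*(c - 2)*(c + 2)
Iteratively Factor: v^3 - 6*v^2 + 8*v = (v - 2)*(v^2 - 4*v) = v*(v - 2)*(v - 4)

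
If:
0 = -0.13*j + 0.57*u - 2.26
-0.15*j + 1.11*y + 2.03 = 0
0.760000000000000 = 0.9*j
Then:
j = 0.84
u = 4.16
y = -1.71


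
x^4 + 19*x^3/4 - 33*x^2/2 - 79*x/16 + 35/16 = (x - 5/2)*(x - 1/4)*(x + 1/2)*(x + 7)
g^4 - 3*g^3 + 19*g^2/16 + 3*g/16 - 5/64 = (g - 5/2)*(g - 1/2)*(g - 1/4)*(g + 1/4)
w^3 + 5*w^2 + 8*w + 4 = (w + 1)*(w + 2)^2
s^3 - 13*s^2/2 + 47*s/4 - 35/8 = (s - 7/2)*(s - 5/2)*(s - 1/2)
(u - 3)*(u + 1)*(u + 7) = u^3 + 5*u^2 - 17*u - 21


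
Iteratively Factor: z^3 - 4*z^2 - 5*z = (z + 1)*(z^2 - 5*z) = z*(z + 1)*(z - 5)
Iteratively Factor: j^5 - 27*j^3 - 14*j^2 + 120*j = (j + 3)*(j^4 - 3*j^3 - 18*j^2 + 40*j) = j*(j + 3)*(j^3 - 3*j^2 - 18*j + 40) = j*(j - 5)*(j + 3)*(j^2 + 2*j - 8) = j*(j - 5)*(j + 3)*(j + 4)*(j - 2)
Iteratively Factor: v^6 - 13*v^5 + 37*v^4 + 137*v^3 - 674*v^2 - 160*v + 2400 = (v - 5)*(v^5 - 8*v^4 - 3*v^3 + 122*v^2 - 64*v - 480) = (v - 5)*(v + 3)*(v^4 - 11*v^3 + 30*v^2 + 32*v - 160) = (v - 5)*(v - 4)*(v + 3)*(v^3 - 7*v^2 + 2*v + 40) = (v - 5)*(v - 4)^2*(v + 3)*(v^2 - 3*v - 10) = (v - 5)^2*(v - 4)^2*(v + 3)*(v + 2)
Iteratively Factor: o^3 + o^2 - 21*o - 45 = (o + 3)*(o^2 - 2*o - 15) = (o + 3)^2*(o - 5)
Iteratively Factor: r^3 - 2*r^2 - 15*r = (r)*(r^2 - 2*r - 15) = r*(r + 3)*(r - 5)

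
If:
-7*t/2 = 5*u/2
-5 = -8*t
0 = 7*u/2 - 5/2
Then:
No Solution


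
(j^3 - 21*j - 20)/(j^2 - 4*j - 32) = (j^2 - 4*j - 5)/(j - 8)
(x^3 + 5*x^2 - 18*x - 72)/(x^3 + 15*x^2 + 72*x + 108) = (x - 4)/(x + 6)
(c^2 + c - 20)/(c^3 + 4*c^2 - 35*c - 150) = (c - 4)/(c^2 - c - 30)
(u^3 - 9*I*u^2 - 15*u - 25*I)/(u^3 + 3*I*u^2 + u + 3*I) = (u^2 - 10*I*u - 25)/(u^2 + 2*I*u + 3)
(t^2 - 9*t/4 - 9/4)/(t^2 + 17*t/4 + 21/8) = 2*(t - 3)/(2*t + 7)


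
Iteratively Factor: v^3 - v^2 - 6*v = (v)*(v^2 - v - 6) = v*(v + 2)*(v - 3)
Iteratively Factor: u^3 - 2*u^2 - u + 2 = (u - 2)*(u^2 - 1) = (u - 2)*(u + 1)*(u - 1)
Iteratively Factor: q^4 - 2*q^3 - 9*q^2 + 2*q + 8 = (q + 1)*(q^3 - 3*q^2 - 6*q + 8) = (q - 4)*(q + 1)*(q^2 + q - 2) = (q - 4)*(q - 1)*(q + 1)*(q + 2)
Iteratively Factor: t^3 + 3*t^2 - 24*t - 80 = (t + 4)*(t^2 - t - 20) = (t - 5)*(t + 4)*(t + 4)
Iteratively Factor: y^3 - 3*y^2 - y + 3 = (y - 1)*(y^2 - 2*y - 3) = (y - 1)*(y + 1)*(y - 3)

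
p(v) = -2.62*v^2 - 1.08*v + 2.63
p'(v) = -5.24*v - 1.08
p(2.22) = -12.68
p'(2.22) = -12.71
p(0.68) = 0.68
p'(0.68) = -4.64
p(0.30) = 2.07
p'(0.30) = -2.65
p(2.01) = -10.13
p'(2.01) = -11.61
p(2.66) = -18.78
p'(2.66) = -15.02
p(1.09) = -1.66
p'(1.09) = -6.79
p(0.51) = 1.40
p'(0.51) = -3.75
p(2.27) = -13.32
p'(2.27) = -12.97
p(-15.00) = -570.67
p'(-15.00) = 77.52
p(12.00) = -387.61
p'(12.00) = -63.96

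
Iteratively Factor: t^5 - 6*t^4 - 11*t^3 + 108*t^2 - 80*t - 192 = (t + 4)*(t^4 - 10*t^3 + 29*t^2 - 8*t - 48) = (t - 4)*(t + 4)*(t^3 - 6*t^2 + 5*t + 12) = (t - 4)*(t - 3)*(t + 4)*(t^2 - 3*t - 4) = (t - 4)^2*(t - 3)*(t + 4)*(t + 1)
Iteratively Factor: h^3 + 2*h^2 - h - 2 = (h + 1)*(h^2 + h - 2) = (h + 1)*(h + 2)*(h - 1)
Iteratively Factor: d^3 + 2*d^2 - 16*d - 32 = (d - 4)*(d^2 + 6*d + 8) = (d - 4)*(d + 2)*(d + 4)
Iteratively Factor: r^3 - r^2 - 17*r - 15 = (r - 5)*(r^2 + 4*r + 3) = (r - 5)*(r + 3)*(r + 1)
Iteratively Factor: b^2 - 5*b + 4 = (b - 4)*(b - 1)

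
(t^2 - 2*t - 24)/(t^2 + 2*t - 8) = (t - 6)/(t - 2)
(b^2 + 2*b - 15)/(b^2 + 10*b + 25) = (b - 3)/(b + 5)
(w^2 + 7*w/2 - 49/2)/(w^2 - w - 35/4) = 2*(w + 7)/(2*w + 5)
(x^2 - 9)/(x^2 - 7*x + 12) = (x + 3)/(x - 4)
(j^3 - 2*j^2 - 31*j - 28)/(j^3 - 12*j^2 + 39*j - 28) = (j^2 + 5*j + 4)/(j^2 - 5*j + 4)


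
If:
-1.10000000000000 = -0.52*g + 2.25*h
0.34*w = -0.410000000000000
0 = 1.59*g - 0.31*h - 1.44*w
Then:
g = -1.24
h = -0.78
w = -1.21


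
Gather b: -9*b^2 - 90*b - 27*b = -9*b^2 - 117*b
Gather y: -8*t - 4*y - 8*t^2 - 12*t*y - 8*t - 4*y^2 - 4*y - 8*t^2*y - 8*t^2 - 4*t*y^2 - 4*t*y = -16*t^2 - 16*t + y^2*(-4*t - 4) + y*(-8*t^2 - 16*t - 8)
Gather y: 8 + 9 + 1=18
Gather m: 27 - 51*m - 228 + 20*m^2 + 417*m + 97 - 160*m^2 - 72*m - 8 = -140*m^2 + 294*m - 112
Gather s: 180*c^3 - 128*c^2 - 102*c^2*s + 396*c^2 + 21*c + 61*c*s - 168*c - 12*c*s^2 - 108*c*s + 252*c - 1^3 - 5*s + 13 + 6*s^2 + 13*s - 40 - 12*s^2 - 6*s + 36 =180*c^3 + 268*c^2 + 105*c + s^2*(-12*c - 6) + s*(-102*c^2 - 47*c + 2) + 8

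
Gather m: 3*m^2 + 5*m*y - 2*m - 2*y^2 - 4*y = 3*m^2 + m*(5*y - 2) - 2*y^2 - 4*y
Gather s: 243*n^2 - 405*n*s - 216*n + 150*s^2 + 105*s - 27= 243*n^2 - 216*n + 150*s^2 + s*(105 - 405*n) - 27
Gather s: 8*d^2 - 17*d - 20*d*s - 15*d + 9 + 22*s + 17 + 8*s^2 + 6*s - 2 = 8*d^2 - 32*d + 8*s^2 + s*(28 - 20*d) + 24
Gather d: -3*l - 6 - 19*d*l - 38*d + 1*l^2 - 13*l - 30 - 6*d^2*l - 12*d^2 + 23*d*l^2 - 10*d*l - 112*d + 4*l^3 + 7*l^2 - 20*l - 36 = d^2*(-6*l - 12) + d*(23*l^2 - 29*l - 150) + 4*l^3 + 8*l^2 - 36*l - 72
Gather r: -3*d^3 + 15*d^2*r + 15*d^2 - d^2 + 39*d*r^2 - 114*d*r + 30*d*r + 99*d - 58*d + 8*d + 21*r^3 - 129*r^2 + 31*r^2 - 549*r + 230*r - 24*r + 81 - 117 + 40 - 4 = -3*d^3 + 14*d^2 + 49*d + 21*r^3 + r^2*(39*d - 98) + r*(15*d^2 - 84*d - 343)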